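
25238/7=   3605 + 3/7 = 3605.43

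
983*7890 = 7755870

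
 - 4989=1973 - 6962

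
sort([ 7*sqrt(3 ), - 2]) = [ - 2,7 * sqrt(3) ] 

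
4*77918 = 311672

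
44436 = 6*7406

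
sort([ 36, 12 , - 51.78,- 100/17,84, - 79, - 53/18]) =[ - 79, - 51.78, - 100/17, - 53/18 , 12, 36, 84 ] 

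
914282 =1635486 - 721204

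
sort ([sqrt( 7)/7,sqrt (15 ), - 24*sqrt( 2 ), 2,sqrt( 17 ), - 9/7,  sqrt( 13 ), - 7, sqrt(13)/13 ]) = [-24*sqrt( 2 ), - 7,-9/7, sqrt (13 ) /13,sqrt( 7 )/7,2, sqrt (13 ), sqrt ( 15 ), sqrt ( 17)]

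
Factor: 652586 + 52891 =705477 = 3^1*235159^1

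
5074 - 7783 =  - 2709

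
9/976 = 9/976 = 0.01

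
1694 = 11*154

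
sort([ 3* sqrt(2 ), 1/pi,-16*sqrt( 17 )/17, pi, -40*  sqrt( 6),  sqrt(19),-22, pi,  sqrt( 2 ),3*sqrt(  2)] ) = [ -40 *sqrt( 6), - 22,-16 * sqrt( 17 )/17, 1/pi, sqrt(2), pi, pi,3*sqrt( 2),3*sqrt( 2), sqrt( 19) ] 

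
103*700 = 72100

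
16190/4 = 4047 + 1/2 = 4047.50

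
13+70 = 83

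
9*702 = 6318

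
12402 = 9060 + 3342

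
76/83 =76/83  =  0.92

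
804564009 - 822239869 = -17675860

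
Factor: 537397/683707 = 7^1*433^( - 1)*1579^( - 1) * 76771^1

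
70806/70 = 35403/35 = 1011.51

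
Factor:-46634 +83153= 36519 = 3^1*7^1*37^1*47^1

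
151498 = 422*359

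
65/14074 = 65/14074 = 0.00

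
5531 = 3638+1893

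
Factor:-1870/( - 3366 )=3^( - 2)*5^1 = 5/9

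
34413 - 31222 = 3191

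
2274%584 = 522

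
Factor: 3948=2^2 * 3^1 * 7^1*47^1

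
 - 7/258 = -1 + 251/258 = - 0.03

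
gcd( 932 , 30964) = 4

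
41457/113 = 41457/113 = 366.88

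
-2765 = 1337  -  4102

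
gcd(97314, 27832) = 98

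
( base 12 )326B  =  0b1010110110011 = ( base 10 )5555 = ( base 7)22124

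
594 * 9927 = 5896638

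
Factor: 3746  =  2^1*1873^1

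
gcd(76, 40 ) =4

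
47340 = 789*60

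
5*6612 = 33060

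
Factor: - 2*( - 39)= 78 = 2^1*3^1*13^1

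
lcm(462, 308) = 924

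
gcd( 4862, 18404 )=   2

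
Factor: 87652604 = 2^2*13^1*1685627^1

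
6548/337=19+145/337=19.43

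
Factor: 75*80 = 2^4*3^1*5^3 = 6000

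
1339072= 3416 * 392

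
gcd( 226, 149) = 1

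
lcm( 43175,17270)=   86350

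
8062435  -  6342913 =1719522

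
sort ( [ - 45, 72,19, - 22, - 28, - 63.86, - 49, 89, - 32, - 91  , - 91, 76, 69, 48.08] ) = [ - 91,-91, - 63.86, - 49, - 45,- 32,-28, - 22,19, 48.08,69,  72, 76, 89]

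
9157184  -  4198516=4958668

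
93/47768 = 93/47768 = 0.00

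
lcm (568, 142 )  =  568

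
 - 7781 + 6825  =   - 956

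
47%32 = 15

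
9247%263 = 42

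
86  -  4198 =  - 4112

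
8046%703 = 313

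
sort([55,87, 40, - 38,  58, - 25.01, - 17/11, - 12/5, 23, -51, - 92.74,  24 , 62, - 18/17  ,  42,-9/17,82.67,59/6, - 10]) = [ - 92.74, - 51 , - 38, - 25.01, - 10, - 12/5 , - 17/11,-18/17 , - 9/17,59/6, 23,24 , 40, 42, 55,58,62,82.67, 87]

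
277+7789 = 8066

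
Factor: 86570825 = 5^2*11^1 * 43^1*7321^1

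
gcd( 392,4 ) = 4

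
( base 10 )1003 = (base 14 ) 519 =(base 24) 1HJ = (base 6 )4351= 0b1111101011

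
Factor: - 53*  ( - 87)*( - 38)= -2^1*3^1*19^1*29^1*53^1= - 175218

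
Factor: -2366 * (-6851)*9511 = 154168231126= 2^1*7^1*13^3*17^1*31^1*9511^1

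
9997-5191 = 4806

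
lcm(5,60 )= 60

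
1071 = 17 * 63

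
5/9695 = 1/1939 = 0.00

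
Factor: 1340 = 2^2*5^1 *67^1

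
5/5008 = 5/5008 = 0.00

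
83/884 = 83/884 =0.09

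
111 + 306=417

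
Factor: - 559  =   -13^1 * 43^1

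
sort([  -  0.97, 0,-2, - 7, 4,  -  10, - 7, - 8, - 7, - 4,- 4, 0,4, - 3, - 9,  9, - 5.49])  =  [ - 10, - 9,- 8, - 7,- 7, - 7, -5.49, - 4, - 4, - 3 , - 2, - 0.97 , 0, 0, 4,4, 9] 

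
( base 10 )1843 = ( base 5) 24333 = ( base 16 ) 733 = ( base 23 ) 3B3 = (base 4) 130303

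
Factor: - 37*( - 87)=3219 = 3^1*29^1*37^1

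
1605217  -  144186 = 1461031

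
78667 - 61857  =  16810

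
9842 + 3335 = 13177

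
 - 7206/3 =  - 2402 =- 2402.00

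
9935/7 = 9935/7 = 1419.29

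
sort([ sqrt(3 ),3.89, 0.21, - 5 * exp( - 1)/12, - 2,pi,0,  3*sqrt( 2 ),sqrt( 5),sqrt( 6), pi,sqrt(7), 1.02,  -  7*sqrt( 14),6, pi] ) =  [ - 7*sqrt( 14), - 2, - 5*exp( - 1) /12,0,0.21, 1.02, sqrt( 3),sqrt( 5), sqrt( 6 ) , sqrt( 7),pi,pi, pi, 3.89,3*sqrt(2),6]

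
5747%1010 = 697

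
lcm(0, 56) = 0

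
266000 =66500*4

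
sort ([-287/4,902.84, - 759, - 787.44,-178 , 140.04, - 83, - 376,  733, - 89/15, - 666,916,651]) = [ - 787.44,  -  759, - 666,- 376, - 178, - 83,- 287/4, - 89/15, 140.04,651,733, 902.84, 916 ]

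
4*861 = 3444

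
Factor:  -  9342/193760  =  - 2^( - 4)*3^3*5^( - 1) * 7^( - 1)=- 27/560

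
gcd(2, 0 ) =2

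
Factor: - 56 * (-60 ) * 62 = 2^6 *3^1*5^1*7^1*31^1 = 208320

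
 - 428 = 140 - 568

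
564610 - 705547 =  -140937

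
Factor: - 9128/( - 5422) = 4564/2711 = 2^2*7^1*163^1*2711^( - 1 )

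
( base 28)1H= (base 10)45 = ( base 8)55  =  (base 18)29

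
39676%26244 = 13432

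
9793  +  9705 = 19498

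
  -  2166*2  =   - 4332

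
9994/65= 9994/65 = 153.75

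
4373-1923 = 2450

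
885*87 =76995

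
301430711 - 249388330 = 52042381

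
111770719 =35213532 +76557187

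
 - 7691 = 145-7836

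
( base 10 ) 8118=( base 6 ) 101330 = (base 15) 2613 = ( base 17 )1B19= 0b1111110110110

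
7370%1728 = 458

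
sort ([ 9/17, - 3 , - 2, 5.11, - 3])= [ - 3, - 3, - 2,9/17, 5.11]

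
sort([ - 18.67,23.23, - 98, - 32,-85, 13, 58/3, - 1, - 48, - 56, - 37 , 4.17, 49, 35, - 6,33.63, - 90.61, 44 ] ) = [ - 98, - 90.61, - 85,-56, - 48, - 37, - 32, - 18.67,- 6, - 1, 4.17, 13,58/3, 23.23,33.63,35,  44 , 49] 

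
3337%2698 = 639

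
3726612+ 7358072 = 11084684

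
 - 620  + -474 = -1094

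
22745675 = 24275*937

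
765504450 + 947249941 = 1712754391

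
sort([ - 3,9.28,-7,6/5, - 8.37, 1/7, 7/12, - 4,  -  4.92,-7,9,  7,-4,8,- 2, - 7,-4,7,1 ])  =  [-8.37, - 7 , - 7,- 7,-4.92, - 4, - 4 ,-4, - 3, - 2,1/7,7/12,1,6/5, 7,7,8, 9, 9.28 ] 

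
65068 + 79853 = 144921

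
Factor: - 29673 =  - 3^3*7^1*157^1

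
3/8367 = 1/2789 = 0.00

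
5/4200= 1/840 =0.00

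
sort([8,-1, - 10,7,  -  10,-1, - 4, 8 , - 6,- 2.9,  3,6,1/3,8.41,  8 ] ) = [ - 10, - 10, - 6, - 4,-2.9, - 1, - 1,  1/3, 3, 6, 7,8, 8  ,  8,8.41] 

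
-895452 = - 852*1051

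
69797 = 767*91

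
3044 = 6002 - 2958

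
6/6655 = 6/6655 = 0.00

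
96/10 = 9 +3/5 = 9.60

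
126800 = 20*6340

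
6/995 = 6/995  =  0.01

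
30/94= 15/47 = 0.32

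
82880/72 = 10360/9  =  1151.11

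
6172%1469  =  296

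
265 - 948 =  - 683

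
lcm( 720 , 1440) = 1440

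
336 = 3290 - 2954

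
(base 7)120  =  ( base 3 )2100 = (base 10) 63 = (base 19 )36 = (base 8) 77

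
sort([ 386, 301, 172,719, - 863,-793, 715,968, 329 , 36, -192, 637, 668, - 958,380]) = [-958, -863, - 793, - 192, 36, 172,  301, 329,380, 386, 637, 668,715,719, 968]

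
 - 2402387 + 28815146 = 26412759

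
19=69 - 50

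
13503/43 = 13503/43 = 314.02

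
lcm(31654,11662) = 221578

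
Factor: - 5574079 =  -7^1*17^1 * 31^1*1511^1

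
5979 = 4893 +1086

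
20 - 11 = 9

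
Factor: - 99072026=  - 2^1*349^1*141937^1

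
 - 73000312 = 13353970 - 86354282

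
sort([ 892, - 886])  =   [ - 886, 892]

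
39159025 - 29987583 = 9171442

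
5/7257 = 5/7257 = 0.00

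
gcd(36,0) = 36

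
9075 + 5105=14180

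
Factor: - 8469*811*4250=- 2^1*3^2* 5^3*17^1 *811^1* 941^1 = - 29190525750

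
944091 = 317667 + 626424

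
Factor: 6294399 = 3^1 * 2098133^1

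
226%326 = 226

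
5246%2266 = 714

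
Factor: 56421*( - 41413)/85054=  - 2^( -1)*3^2*23^(-1)*43^(-2)*6269^1*41413^1  =  - 2336562873/85054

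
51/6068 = 51/6068 = 0.01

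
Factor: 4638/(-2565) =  - 2^1*3^( - 2 )*5^(-1) * 19^( - 1 )*773^1 = - 1546/855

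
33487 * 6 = 200922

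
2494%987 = 520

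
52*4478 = 232856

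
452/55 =8  +  12/55  =  8.22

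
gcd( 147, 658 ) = 7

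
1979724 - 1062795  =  916929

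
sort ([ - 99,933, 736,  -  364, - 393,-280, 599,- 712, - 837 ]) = [ - 837, - 712, - 393,  -  364, - 280, - 99,599, 736,933 ] 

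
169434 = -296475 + 465909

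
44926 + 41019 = 85945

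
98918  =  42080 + 56838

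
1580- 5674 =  -4094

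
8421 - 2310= 6111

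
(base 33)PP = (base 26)16i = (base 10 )850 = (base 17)2g0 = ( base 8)1522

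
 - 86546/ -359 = 241 + 27/359 = 241.08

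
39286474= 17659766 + 21626708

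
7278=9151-1873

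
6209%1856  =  641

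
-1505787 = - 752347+-753440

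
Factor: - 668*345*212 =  - 48857520 = -2^4* 3^1*5^1*23^1*53^1*167^1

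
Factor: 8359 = 13^1*643^1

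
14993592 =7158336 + 7835256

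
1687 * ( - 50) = - 84350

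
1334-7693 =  -6359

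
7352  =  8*919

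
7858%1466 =528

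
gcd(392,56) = 56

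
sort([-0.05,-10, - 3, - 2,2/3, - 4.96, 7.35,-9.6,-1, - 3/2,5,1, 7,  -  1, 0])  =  [ - 10, - 9.6,-4.96,  -  3, - 2, - 3/2, - 1, - 1, - 0.05,0,2/3, 1,5,7,  7.35] 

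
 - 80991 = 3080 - 84071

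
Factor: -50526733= - 50526733^1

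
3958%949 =162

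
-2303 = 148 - 2451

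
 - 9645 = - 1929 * 5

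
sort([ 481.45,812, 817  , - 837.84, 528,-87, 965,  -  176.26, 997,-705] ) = [-837.84 , - 705, - 176.26, - 87, 481.45, 528, 812,817,965 , 997] 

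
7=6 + 1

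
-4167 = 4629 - 8796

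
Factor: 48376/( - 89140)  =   - 12094/22285=-2^1 *5^(-1)*4457^( - 1) * 6047^1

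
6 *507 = 3042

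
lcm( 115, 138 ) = 690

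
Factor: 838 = 2^1*419^1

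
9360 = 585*16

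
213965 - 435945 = -221980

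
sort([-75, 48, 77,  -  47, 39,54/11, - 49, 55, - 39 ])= [ - 75,  -  49,-47, - 39,54/11, 39,48, 55, 77 ] 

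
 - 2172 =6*( - 362) 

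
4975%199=0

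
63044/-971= - 63044/971 =- 64.93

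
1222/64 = 19 + 3/32 = 19.09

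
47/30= 1+17/30 = 1.57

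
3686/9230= 1843/4615 = 0.40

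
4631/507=4631/507 = 9.13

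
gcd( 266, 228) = 38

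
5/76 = 5/76 = 0.07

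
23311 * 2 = 46622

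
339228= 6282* 54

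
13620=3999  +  9621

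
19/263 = 19/263 = 0.07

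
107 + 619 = 726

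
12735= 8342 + 4393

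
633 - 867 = -234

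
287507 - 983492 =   -  695985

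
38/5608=19/2804=0.01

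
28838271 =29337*983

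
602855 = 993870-391015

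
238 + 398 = 636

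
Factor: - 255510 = -2^1 * 3^2*5^1 * 17^1 * 167^1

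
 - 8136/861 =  - 2712/287 = - 9.45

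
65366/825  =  79 + 191/825 = 79.23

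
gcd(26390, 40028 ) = 2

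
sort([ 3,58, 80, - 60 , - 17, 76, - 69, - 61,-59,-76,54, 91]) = [ - 76, - 69, - 61, - 60,  -  59,-17,3,54,58, 76, 80, 91] 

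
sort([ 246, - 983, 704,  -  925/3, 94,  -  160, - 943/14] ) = [ - 983,-925/3, - 160, - 943/14, 94,246,704] 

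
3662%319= 153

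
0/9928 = 0 = 0.00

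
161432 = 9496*17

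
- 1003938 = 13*( - 77226 ) 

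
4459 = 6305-1846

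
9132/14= 4566/7 = 652.29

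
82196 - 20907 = 61289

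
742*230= 170660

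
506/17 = 506/17 = 29.76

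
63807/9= 7089+2/3 = 7089.67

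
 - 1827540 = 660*( - 2769) 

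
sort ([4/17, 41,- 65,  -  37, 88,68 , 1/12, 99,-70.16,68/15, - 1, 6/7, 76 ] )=[  -  70.16 ,-65, - 37,-1,1/12,4/17, 6/7, 68/15, 41,68, 76, 88, 99 ]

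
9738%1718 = 1148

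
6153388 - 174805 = 5978583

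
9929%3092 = 653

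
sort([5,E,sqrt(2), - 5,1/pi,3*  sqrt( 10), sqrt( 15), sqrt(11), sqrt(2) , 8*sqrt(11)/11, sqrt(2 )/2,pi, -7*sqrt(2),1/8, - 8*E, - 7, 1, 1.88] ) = [ - 8*E, - 7*sqrt(2 ),- 7,-5, 1/8,1/pi, sqrt(2 )/2, 1, sqrt( 2),  sqrt( 2 ), 1.88,8*sqrt( 11 ) /11, E, pi,sqrt (11 ), sqrt( 15), 5, 3* sqrt(10)]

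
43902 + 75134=119036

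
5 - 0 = 5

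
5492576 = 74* 74224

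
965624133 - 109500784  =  856123349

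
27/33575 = 27/33575=0.00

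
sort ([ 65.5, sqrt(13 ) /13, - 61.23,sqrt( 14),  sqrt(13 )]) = [ - 61.23 , sqrt(13 )/13, sqrt(13 ), sqrt( 14),65.5]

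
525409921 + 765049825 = 1290459746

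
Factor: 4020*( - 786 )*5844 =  - 18465403680= - 2^5*3^3* 5^1*67^1*131^1*487^1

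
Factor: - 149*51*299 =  - 2272101 = -  3^1 * 13^1*17^1*23^1*149^1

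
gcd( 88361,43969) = 1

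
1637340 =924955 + 712385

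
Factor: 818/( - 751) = -2^1*409^1*751^(- 1) 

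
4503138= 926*4863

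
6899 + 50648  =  57547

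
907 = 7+900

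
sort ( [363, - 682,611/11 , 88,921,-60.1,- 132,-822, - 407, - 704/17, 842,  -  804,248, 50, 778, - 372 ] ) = [ -822,-804, - 682 , - 407, - 372, - 132,-60.1 , -704/17 , 50,611/11, 88,248,363, 778, 842,  921]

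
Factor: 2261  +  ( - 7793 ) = -5532 = - 2^2* 3^1*461^1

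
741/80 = 741/80=9.26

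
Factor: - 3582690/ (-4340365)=716538/868073 = 2^1*3^1*307^1*389^1*868073^( - 1 )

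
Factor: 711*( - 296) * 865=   -  182044440= -2^3*3^2*5^1*37^1*79^1*173^1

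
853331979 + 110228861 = 963560840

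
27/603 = 3/67 = 0.04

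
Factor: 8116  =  2^2*2029^1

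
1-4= - 3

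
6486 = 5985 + 501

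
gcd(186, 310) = 62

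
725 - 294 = 431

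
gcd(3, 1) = 1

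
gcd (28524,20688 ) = 12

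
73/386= 73/386 = 0.19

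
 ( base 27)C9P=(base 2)10001100111000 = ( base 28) be0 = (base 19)15IA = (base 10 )9016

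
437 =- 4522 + 4959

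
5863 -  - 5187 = 11050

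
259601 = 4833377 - 4573776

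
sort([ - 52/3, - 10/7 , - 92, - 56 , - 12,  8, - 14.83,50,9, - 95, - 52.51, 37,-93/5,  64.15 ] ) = [-95 , - 92 ,- 56, - 52.51, - 93/5, - 52/3 , - 14.83, - 12, - 10/7,8,  9,37,  50,64.15 ] 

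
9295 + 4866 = 14161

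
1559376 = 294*5304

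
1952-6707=  -  4755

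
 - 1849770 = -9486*195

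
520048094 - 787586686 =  - 267538592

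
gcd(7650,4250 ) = 850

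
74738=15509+59229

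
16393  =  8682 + 7711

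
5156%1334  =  1154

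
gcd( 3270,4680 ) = 30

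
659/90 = 7 + 29/90 = 7.32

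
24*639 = 15336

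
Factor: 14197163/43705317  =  3^(  -  1 )*17^( - 1)*31^1*53^1 * 389^( - 1) * 2203^(  -  1 ) *8641^1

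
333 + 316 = 649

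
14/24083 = 14/24083 = 0.00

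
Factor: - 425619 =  - 3^2* 19^2*131^1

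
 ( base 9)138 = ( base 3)11022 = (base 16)74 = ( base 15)7b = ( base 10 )116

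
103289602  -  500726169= -397436567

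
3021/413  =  7 + 130/413 =7.31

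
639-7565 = -6926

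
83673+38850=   122523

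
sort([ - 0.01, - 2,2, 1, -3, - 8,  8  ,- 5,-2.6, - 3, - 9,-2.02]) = [ - 9,-8,  -  5, - 3, - 3, - 2.6, - 2.02 , - 2, - 0.01, 1, 2, 8]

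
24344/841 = 24344/841 = 28.95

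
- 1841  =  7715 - 9556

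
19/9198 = 19/9198 = 0.00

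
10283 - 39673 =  - 29390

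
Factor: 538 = 2^1*269^1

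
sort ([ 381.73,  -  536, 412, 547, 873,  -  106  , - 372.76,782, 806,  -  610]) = [ - 610, - 536, - 372.76,-106, 381.73,412, 547 , 782, 806,873 ] 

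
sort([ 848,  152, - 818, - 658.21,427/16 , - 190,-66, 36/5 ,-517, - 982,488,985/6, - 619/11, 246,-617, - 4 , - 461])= [ -982 , - 818, - 658.21 , - 617 , - 517, - 461, - 190, - 66,-619/11, - 4 , 36/5, 427/16 , 152, 985/6,  246, 488,  848]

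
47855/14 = 3418 + 3/14 = 3418.21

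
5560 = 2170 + 3390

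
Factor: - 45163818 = - 2^1*3^4*7^1*39827^1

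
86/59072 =43/29536 = 0.00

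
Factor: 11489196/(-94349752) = -2^ ( - 1)*3^1*7^(  -  1 )*53^(  -  1)*83^( - 1 ) *383^( - 1) * 957433^1 = - 2872299/23587438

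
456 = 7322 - 6866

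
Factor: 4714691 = 4714691^1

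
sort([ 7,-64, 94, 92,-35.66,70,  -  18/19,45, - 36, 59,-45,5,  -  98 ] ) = [-98, - 64 , - 45,-36,-35.66,  -  18/19,  5, 7, 45, 59,70, 92,94]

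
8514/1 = 8514=8514.00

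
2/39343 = 2/39343 = 0.00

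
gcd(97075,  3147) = 1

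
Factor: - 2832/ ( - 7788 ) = 4/11 = 2^2*11^( - 1)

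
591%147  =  3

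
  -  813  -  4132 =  - 4945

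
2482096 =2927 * 848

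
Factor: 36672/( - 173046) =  - 32/151 = - 2^5*151^( - 1 )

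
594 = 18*33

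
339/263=339/263=   1.29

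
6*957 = 5742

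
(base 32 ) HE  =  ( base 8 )1056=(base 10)558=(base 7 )1425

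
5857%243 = 25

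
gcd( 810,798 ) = 6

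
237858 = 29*8202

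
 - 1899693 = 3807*( - 499)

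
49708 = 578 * 86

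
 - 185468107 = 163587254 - 349055361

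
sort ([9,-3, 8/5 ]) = [ - 3,  8/5,  9 ]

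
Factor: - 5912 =- 2^3 * 739^1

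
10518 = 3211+7307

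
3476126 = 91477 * 38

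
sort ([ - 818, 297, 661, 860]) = [-818, 297,661, 860 ]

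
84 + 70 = 154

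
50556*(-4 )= -202224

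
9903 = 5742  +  4161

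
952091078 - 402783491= 549307587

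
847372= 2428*349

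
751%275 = 201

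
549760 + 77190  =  626950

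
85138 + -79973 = 5165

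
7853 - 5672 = 2181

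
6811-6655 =156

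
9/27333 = 1/3037= 0.00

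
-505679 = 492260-997939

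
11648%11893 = 11648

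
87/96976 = 3/3344 = 0.00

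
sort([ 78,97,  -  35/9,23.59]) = [ - 35/9, 23.59, 78,  97] 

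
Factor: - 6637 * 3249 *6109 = -3^2*19^2* 41^1*149^1*6637^1 = -131732111817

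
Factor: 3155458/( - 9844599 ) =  - 2^1 *3^( - 1 )* 1577729^1*3281533^(-1)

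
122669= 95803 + 26866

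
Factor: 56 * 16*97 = 86912 = 2^7 * 7^1*97^1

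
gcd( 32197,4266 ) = 1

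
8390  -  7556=834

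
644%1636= 644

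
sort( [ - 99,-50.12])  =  [ - 99, - 50.12 ]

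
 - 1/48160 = -1 + 48159/48160 = - 0.00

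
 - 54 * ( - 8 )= 432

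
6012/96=62 + 5/8 = 62.62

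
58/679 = 58/679 = 0.09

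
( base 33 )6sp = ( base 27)A74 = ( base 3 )101021011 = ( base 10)7483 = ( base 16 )1d3b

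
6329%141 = 125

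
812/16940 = 29/605 =0.05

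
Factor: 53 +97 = 2^1*3^1*5^2 = 150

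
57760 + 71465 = 129225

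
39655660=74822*530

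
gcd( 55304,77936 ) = 8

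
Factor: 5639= 5639^1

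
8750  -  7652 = 1098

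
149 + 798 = 947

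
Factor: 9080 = 2^3*5^1*227^1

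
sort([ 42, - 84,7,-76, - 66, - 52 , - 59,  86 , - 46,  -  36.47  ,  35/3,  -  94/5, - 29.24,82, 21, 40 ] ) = [ - 84, - 76,- 66, - 59, - 52,-46,-36.47, - 29.24, - 94/5, 7,35/3,21 , 40,42, 82,  86 ] 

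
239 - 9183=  - 8944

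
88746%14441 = 2100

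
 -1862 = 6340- 8202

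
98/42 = 7/3 = 2.33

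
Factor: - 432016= - 2^4*13^1* 31^1*67^1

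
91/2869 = 91/2869  =  0.03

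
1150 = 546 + 604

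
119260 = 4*29815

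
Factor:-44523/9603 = -51/11  =  -3^1*11^( - 1)*17^1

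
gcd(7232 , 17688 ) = 8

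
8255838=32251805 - 23995967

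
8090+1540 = 9630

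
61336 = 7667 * 8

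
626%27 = 5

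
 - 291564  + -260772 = - 552336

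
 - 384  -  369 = -753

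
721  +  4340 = 5061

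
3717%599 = 123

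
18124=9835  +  8289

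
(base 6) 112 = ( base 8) 54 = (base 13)35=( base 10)44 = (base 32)1c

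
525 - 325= 200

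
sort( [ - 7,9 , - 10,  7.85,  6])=[  -  10, - 7,6, 7.85 , 9 ] 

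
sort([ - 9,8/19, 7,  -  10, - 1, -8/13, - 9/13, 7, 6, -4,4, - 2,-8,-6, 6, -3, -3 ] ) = [ - 10,- 9, - 8, - 6, -4, -3,-3, - 2, - 1, - 9/13,-8/13,8/19, 4,6,  6,7, 7]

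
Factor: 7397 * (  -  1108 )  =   -2^2*13^1*277^1*569^1 = -8195876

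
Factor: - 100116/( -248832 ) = 2^( - 8 )*103^1=103/256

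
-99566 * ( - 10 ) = 995660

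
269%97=75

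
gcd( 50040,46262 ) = 2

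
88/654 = 44/327 = 0.13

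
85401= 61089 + 24312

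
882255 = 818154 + 64101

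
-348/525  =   - 116/175 = - 0.66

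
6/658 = 3/329  =  0.01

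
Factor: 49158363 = 3^1*16386121^1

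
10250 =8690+1560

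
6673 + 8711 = 15384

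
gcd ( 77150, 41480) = 10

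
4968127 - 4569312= 398815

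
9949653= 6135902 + 3813751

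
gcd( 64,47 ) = 1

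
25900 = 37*700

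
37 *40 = 1480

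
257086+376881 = 633967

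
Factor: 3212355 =3^1*  5^1*331^1*647^1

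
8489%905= 344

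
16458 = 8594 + 7864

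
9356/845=11+61/845 = 11.07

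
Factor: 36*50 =2^3*3^2*5^2 =1800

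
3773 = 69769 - 65996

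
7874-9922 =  - 2048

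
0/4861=0 =0.00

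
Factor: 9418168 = 2^3 * 73^1*16127^1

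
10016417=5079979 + 4936438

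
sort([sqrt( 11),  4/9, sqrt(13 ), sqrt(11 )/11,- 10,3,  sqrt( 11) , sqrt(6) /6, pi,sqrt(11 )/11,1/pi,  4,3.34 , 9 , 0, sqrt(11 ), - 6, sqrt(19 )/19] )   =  [  -  10,-6,  0,sqrt(19)/19,sqrt( 11 ) /11  ,  sqrt(11 )/11, 1/pi , sqrt(6 )/6,4/9,3, pi, sqrt(11 ),sqrt( 11 ),sqrt ( 11), 3.34 , sqrt (13),4,  9]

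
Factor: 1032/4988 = 2^1*3^1*29^ ( - 1 )  =  6/29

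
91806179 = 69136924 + 22669255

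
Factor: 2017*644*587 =762482476 = 2^2*7^1*23^1*587^1*2017^1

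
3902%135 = 122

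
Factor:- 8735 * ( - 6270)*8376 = 2^4 * 3^2*5^2 *11^1 * 19^1*349^1 * 1747^1 = 458740537200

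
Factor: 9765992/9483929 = 2^3*7^(-1 )*13^( - 1 ) * 31^1*53^1*89^( - 1)*743^1*1171^(  -  1)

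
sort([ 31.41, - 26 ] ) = [ - 26 , 31.41 ]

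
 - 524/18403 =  - 1  +  17879/18403 = -0.03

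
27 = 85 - 58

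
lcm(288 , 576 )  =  576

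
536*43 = 23048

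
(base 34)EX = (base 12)365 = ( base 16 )1FD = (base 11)423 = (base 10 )509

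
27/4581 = 3/509 = 0.01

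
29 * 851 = 24679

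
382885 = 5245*73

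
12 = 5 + 7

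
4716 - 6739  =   - 2023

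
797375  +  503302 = 1300677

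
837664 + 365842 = 1203506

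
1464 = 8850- 7386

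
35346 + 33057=68403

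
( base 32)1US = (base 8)3734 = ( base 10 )2012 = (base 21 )4bh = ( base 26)2PA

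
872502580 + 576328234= 1448830814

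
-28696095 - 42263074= - 70959169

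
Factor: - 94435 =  - 5^1*11^1*17^1*101^1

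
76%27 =22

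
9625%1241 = 938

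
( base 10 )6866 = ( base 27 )9b8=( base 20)H36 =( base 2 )1101011010010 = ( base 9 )10368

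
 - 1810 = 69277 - 71087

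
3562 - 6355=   -  2793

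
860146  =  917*938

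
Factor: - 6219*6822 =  - 2^1*3^4*379^1*691^1 = -42426018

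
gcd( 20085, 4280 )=5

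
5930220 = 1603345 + 4326875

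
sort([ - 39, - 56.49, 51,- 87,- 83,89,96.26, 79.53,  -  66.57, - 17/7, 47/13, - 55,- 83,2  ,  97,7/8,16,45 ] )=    [ - 87, - 83, - 83, - 66.57,-56.49, - 55,-39, - 17/7, 7/8,2,47/13,16,45,51, 79.53, 89,96.26, 97 ] 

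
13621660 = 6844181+6777479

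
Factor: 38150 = 2^1*5^2*7^1*109^1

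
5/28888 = 5/28888 = 0.00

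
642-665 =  - 23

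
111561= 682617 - 571056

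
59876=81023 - 21147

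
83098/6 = 41549/3 = 13849.67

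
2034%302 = 222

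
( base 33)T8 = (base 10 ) 965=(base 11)7a8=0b1111000101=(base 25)1DF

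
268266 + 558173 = 826439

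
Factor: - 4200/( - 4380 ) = 2^1*5^1* 7^1*73^( - 1) = 70/73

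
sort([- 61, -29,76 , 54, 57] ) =[  -  61, -29, 54 , 57,76] 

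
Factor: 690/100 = 69/10 =2^(-1)*3^1*5^( - 1)*23^1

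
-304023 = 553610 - 857633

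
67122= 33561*2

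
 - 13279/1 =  - 13279 = -  13279.00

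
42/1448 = 21/724 = 0.03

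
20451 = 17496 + 2955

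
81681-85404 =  -3723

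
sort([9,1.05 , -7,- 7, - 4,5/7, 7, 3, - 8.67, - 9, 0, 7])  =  [ - 9, - 8.67, - 7 ,  -  7, - 4,0,5/7, 1.05,3,7, 7,9]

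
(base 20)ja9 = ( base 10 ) 7809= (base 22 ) G2L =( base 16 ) 1e81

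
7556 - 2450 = 5106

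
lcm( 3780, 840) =7560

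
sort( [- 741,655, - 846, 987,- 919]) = [- 919, - 846,  -  741,  655 , 987 ]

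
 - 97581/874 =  - 97581/874  =  - 111.65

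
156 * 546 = 85176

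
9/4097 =9/4097 = 0.00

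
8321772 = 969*8588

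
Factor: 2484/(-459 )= - 2^2*17^(- 1)*23^1 = - 92/17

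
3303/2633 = 1 + 670/2633 = 1.25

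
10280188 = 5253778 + 5026410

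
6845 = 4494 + 2351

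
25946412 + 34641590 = 60588002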